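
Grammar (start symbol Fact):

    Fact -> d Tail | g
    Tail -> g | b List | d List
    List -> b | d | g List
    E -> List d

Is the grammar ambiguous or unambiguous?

Only Fact, Tail, List are reachable from Fact; ignoring the rest: Each reachable nonterminal has at most one production per leading terminal, and all productions are right-linear; the derivation is determined token-by-token.

Unambiguous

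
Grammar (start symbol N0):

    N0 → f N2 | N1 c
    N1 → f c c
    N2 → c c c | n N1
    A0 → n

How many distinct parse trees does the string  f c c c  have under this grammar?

2

Parse trees for f c c c:
  [N0 f [N2 c c c]]
  [N0 [N1 f c c] c]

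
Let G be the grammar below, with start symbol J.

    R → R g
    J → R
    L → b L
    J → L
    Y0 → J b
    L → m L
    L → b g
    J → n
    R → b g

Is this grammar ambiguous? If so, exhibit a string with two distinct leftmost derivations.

Ambiguous

Witness: b g

Derivation 1: J ⇒ R ⇒ b g
Derivation 2: J ⇒ L ⇒ b g

Two distinct leftmost derivations for the same string.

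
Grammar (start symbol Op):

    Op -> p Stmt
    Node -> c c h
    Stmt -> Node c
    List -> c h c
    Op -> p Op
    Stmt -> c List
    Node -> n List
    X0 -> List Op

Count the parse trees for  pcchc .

2

Parse trees for pcchc:
  [Op p [Stmt [Node c c h] c]]
  [Op p [Stmt c [List c h c]]]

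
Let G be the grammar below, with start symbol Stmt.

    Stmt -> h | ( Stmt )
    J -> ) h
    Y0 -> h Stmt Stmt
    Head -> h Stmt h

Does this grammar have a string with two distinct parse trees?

(J, Y0, Head are unreachable from Stmt, so their rules don't affect L(Stmt).) Each string is a nest of matched brackets around a single atom. An opening bracket forces the recursive rule; an atom forces the base rule.

Unambiguous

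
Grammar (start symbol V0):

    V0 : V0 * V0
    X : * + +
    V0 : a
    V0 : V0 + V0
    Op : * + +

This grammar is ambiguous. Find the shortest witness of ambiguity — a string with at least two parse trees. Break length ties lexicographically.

length 1: no string has ≥2 trees
length 3: no string has ≥2 trees
length 5: a * a * a has 2 parse trees

Two derivations of a * a * a:
  V0 ⇒ V0 * V0 ⇒ V0 * V0 * V0 ⇒ a * V0 * V0 ⇒ a * a * V0 ⇒ a * a * a
  V0 ⇒ V0 * V0 ⇒ a * V0 ⇒ a * V0 * V0 ⇒ a * a * V0 ⇒ a * a * a

a * a * a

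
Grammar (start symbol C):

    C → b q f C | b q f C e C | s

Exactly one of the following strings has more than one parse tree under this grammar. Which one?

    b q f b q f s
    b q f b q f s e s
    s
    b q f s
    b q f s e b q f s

b q f b q f s e s

b q f b q f s: 1 tree
b q f b q f s e s: 2 trees
s: 1 tree
b q f s: 1 tree
b q f s e b q f s: 1 tree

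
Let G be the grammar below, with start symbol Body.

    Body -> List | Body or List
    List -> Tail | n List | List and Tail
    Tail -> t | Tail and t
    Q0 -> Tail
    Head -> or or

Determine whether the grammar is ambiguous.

Witness: t and t

Derivation 1: Body ⇒ List ⇒ Tail ⇒ Tail and t ⇒ t and t
Derivation 2: Body ⇒ List ⇒ List and Tail ⇒ Tail and Tail ⇒ t and Tail ⇒ t and t

Two distinct leftmost derivations for the same string.

Ambiguous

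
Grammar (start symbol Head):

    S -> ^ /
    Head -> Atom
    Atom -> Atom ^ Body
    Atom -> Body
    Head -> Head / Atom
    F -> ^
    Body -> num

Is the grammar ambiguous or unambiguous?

(S, F are unreachable from Head, so their rules don't affect L(Head).) The grammar is stratified — Head handles '/' (left-recursive), Atom handles '^', Body atoms. Each operator has a fixed associativity and precedence level, so every string has one parse.

Unambiguous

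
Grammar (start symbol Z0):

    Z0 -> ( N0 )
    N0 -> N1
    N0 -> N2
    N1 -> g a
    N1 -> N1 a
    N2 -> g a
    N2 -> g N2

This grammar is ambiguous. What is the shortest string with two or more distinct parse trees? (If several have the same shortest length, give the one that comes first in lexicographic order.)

( g a )

length 4: ( g a ) has 2 parse trees

Two derivations of ( g a ):
  Z0 ⇒ ( N0 ) ⇒ ( N1 ) ⇒ ( g a )
  Z0 ⇒ ( N0 ) ⇒ ( N2 ) ⇒ ( g a )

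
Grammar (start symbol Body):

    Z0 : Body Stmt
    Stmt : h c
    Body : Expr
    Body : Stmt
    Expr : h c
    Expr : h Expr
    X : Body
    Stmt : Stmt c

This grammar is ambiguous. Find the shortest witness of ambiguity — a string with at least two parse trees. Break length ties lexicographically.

length 2: h c has 2 parse trees

Two derivations of h c:
  Body ⇒ Expr ⇒ h c
  Body ⇒ Stmt ⇒ h c

h c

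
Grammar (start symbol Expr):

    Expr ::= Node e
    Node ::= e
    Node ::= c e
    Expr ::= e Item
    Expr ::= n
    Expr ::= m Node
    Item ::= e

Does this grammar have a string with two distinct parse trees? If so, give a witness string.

Ambiguous

Witness: e e

Derivation 1: Expr ⇒ Node e ⇒ e e
Derivation 2: Expr ⇒ e Item ⇒ e e

Two distinct leftmost derivations for the same string.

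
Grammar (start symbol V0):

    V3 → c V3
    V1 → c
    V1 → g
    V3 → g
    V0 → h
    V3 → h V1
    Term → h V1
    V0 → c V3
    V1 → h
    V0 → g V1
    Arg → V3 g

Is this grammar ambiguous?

Unambiguous

Only V0, V1, V3 are reachable from V0; ignoring the rest: The reachable rules are right-linear with at most one rule per (nonterminal, next-terminal) pair. Each input token forces the next rule, so parsing is deterministic.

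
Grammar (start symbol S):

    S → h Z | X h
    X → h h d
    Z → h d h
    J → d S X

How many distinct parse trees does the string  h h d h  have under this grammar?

Parse trees for h h d h:
  [S h [Z h d h]]
  [S [X h h d] h]

2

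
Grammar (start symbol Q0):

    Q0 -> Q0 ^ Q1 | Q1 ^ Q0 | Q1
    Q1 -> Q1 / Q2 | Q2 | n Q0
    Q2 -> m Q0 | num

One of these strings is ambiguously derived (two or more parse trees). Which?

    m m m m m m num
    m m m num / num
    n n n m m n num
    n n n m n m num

m m m m m m num: 1 tree
m m m num / num: 4 trees
n n n m m n num: 1 tree
n n n m n m num: 1 tree

m m m num / num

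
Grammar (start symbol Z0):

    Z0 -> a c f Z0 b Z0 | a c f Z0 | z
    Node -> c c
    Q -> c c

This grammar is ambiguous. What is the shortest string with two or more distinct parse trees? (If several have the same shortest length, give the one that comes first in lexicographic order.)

length 1: no string has ≥2 trees
length 4: no string has ≥2 trees
length 6: no string has ≥2 trees
length 7: no string has ≥2 trees
length 9: a c f a c f z b z has 2 parse trees

Two derivations of a c f a c f z b z:
  Z0 ⇒ a c f Z0 b Z0 ⇒ a c f a c f Z0 b Z0 ⇒ a c f a c f z b Z0 ⇒ a c f a c f z b z
  Z0 ⇒ a c f Z0 ⇒ a c f a c f Z0 b Z0 ⇒ a c f a c f z b Z0 ⇒ a c f a c f z b z

a c f a c f z b z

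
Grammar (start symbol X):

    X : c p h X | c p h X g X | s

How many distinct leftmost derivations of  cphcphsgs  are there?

Parse trees for cphcphsgs:
  [X c p h [X c p h [X s] g [X s]]]
  [X c p h [X c p h [X s]] g [X s]]

2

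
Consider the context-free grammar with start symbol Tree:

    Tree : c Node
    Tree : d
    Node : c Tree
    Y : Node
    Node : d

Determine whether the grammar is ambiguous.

Only Tree, Node are reachable from Tree; ignoring the rest: The reachable rules are right-linear with at most one rule per (nonterminal, next-terminal) pair. Each input token forces the next rule, so parsing is deterministic.

Unambiguous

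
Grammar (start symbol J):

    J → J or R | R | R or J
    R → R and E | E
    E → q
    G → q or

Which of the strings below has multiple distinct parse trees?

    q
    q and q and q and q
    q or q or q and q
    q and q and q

q: 1 tree
q and q and q and q: 1 tree
q or q or q and q: 4 trees
q and q and q: 1 tree

q or q or q and q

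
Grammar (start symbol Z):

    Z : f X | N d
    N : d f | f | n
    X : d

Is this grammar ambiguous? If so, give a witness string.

Witness: f d

Derivation 1: Z ⇒ f X ⇒ f d
Derivation 2: Z ⇒ N d ⇒ f d

Two distinct leftmost derivations for the same string.

Ambiguous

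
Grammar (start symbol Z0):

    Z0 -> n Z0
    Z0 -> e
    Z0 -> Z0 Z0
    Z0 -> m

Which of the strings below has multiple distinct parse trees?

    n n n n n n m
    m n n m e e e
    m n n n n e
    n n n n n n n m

n n n n n n m: 1 tree
m n n m e e e: 48 trees
m n n n n e: 1 tree
n n n n n n n m: 1 tree

m n n m e e e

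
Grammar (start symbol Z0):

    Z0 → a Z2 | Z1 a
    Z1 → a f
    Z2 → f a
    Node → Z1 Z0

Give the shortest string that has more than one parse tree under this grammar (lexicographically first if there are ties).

a f a

length 3: a f a has 2 parse trees

Two derivations of a f a:
  Z0 ⇒ a Z2 ⇒ a f a
  Z0 ⇒ Z1 a ⇒ a f a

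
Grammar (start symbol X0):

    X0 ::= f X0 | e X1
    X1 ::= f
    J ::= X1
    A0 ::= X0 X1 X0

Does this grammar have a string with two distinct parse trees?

(J, A0 are unreachable from X0, so their rules don't affect L(X0).) Each reachable nonterminal has at most one production per leading terminal, and all productions are right-linear; the derivation is determined token-by-token.

Unambiguous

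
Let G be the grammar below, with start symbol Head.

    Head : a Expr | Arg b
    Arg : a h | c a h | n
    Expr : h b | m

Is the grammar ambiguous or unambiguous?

Witness: a h b

Derivation 1: Head ⇒ a Expr ⇒ a h b
Derivation 2: Head ⇒ Arg b ⇒ a h b

Two distinct leftmost derivations for the same string.

Ambiguous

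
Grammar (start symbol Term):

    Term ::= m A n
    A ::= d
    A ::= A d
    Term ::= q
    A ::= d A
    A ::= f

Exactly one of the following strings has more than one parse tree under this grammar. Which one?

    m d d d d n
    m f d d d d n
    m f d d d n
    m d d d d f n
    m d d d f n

m d d d d n: 8 trees
m f d d d d n: 1 tree
m f d d d n: 1 tree
m d d d d f n: 1 tree
m d d d f n: 1 tree

m d d d d n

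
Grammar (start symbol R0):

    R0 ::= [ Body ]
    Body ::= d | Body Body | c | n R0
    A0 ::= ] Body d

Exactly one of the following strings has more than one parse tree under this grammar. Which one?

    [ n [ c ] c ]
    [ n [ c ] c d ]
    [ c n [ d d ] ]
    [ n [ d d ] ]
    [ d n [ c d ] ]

[ n [ c ] c d ]

[ n [ c ] c ]: 1 tree
[ n [ c ] c d ]: 2 trees
[ c n [ d d ] ]: 1 tree
[ n [ d d ] ]: 1 tree
[ d n [ c d ] ]: 1 tree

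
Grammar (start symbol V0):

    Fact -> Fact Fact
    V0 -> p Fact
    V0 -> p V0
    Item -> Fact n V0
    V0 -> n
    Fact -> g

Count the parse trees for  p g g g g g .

Parse trees for p g g g g g (showing first 6 of 14):
  [V0 p [Fact [Fact g] [Fact [Fact g] [Fact [Fact g] [Fact [Fact g] [Fact g]]]]]]
  [V0 p [Fact [Fact g] [Fact [Fact g] [Fact [Fact [Fact g] [Fact g]] [Fact g]]]]]
  [V0 p [Fact [Fact g] [Fact [Fact [Fact g] [Fact g]] [Fact [Fact g] [Fact g]]]]]
  [V0 p [Fact [Fact g] [Fact [Fact [Fact g] [Fact [Fact g] [Fact g]]] [Fact g]]]]
  [V0 p [Fact [Fact g] [Fact [Fact [Fact [Fact g] [Fact g]] [Fact g]] [Fact g]]]]
  [V0 p [Fact [Fact [Fact g] [Fact g]] [Fact [Fact g] [Fact [Fact g] [Fact g]]]]]

14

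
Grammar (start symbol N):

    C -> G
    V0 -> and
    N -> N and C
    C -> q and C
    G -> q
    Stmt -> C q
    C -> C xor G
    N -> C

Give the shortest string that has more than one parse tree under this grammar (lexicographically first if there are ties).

length 1: no string has ≥2 trees
length 3: q and q has 2 parse trees

Two derivations of q and q:
  N ⇒ N and C ⇒ C and C ⇒ G and C ⇒ q and C ⇒ q and G ⇒ q and q
  N ⇒ C ⇒ q and C ⇒ q and G ⇒ q and q

q and q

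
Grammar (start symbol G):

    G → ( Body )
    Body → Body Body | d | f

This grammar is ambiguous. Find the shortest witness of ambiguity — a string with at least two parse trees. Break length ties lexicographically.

length 3: no string has ≥2 trees
length 4: no string has ≥2 trees
length 5: ( d d d ) has 2 parse trees

Two derivations of ( d d d ):
  G ⇒ ( Body ) ⇒ ( Body Body ) ⇒ ( Body Body Body ) ⇒ ( d Body Body ) ⇒ ( d d Body ) ⇒ ( d d d )
  G ⇒ ( Body ) ⇒ ( Body Body ) ⇒ ( d Body ) ⇒ ( d Body Body ) ⇒ ( d d Body ) ⇒ ( d d d )

( d d d )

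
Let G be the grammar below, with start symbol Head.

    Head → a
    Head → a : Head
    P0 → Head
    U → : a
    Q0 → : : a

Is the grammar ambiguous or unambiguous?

Only Head is reachable from Head; ignoring the rest: The reachable grammar is A → atom sep A | atom. Each atom is followed by either the separator (recurse) or end-of-string (stop) — no choice point.

Unambiguous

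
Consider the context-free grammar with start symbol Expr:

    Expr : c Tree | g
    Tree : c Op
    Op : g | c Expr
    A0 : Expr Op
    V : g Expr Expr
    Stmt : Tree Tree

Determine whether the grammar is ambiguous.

Unambiguous

(A0, V, Stmt are unreachable from Expr, so their rules don't affect L(Expr).) The reachable rules are right-linear with at most one rule per (nonterminal, next-terminal) pair. Each input token forces the next rule, so parsing is deterministic.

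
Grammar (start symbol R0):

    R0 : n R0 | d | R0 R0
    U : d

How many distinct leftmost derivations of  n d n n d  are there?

2

Parse trees for n d n n d:
  [R0 n [R0 [R0 d] [R0 n [R0 n [R0 d]]]]]
  [R0 [R0 n [R0 d]] [R0 n [R0 n [R0 d]]]]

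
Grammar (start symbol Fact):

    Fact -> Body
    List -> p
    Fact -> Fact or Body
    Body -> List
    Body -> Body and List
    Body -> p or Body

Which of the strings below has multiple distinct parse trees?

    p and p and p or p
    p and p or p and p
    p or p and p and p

p and p and p or p: 1 tree
p and p or p and p: 1 tree
p or p and p and p: 4 trees

p or p and p and p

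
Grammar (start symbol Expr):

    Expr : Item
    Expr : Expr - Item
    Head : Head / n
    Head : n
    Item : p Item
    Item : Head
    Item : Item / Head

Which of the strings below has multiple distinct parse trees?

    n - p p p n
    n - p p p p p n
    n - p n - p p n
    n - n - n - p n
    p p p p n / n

p p p p n / n

n - p p p n: 1 tree
n - p p p p p n: 1 tree
n - p n - p p n: 1 tree
n - n - n - p n: 1 tree
p p p p n / n: 6 trees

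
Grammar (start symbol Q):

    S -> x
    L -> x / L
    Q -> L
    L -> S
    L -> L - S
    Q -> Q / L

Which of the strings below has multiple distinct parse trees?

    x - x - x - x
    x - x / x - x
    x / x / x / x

x / x / x / x

x - x - x - x: 1 tree
x - x / x - x: 1 tree
x / x / x / x: 8 trees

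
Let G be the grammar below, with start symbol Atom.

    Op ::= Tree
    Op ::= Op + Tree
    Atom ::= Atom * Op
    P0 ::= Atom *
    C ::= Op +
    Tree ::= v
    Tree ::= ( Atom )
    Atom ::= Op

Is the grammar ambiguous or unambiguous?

Only Atom, Op, Tree are reachable from Atom; ignoring the rest: This is a standard precedence ladder (Atom over Op over Tree), with each level left-recursive on its own operator ('*' at Atom, '+' at Op). That structure is LR(1), hence unambiguous.

Unambiguous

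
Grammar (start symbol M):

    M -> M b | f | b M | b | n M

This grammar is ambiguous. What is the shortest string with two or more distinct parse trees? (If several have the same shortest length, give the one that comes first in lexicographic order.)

b b

length 1: no string has ≥2 trees
length 2: b b has 2 parse trees

Two derivations of b b:
  M ⇒ M b ⇒ b b
  M ⇒ b M ⇒ b b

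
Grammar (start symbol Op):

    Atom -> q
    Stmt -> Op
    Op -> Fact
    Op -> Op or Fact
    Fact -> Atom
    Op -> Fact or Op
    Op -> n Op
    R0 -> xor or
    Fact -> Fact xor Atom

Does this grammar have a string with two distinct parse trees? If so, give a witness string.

Witness: q or q

Derivation 1: Op ⇒ Op or Fact ⇒ Fact or Fact ⇒ Atom or Fact ⇒ q or Fact ⇒ q or Atom ⇒ q or q
Derivation 2: Op ⇒ Fact or Op ⇒ Atom or Op ⇒ q or Op ⇒ q or Fact ⇒ q or Atom ⇒ q or q

Two distinct leftmost derivations for the same string.

Ambiguous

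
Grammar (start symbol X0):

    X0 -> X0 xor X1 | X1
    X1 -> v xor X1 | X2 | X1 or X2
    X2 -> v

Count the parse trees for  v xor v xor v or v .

Parse trees for v xor v xor v or v:
  [X0 [X0 [X1 [X2 v]]] xor [X1 v xor [X1 [X1 [X2 v]] or [X2 v]]]]
  [X0 [X0 [X1 [X2 v]]] xor [X1 [X1 v xor [X1 [X2 v]]] or [X2 v]]]
  [X0 [X0 [X0 [X1 [X2 v]]] xor [X1 [X2 v]]] xor [X1 [X1 [X2 v]] or [X2 v]]]
  [X0 [X0 [X1 v xor [X1 [X2 v]]]] xor [X1 [X1 [X2 v]] or [X2 v]]]
  [X0 [X1 v xor [X1 v xor [X1 [X1 [X2 v]] or [X2 v]]]]]
  [X0 [X1 v xor [X1 [X1 v xor [X1 [X2 v]]] or [X2 v]]]]
  [X0 [X1 [X1 v xor [X1 v xor [X1 [X2 v]]]] or [X2 v]]]

7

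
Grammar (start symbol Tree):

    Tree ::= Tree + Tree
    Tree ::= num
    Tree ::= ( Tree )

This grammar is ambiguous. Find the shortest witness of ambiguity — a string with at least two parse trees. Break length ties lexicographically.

length 1: no string has ≥2 trees
length 3: no string has ≥2 trees
length 5: num + num + num has 2 parse trees

Two derivations of num + num + num:
  Tree ⇒ Tree + Tree ⇒ Tree + Tree + Tree ⇒ num + Tree + Tree ⇒ num + num + Tree ⇒ num + num + num
  Tree ⇒ Tree + Tree ⇒ num + Tree ⇒ num + Tree + Tree ⇒ num + num + Tree ⇒ num + num + num

num + num + num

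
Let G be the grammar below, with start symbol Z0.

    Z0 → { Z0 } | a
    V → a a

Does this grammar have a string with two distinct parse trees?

Only Z0 is reachable from Z0; ignoring the rest: Each string is a nest of matched brackets around a single atom. An opening bracket forces the recursive rule; an atom forces the base rule.

Unambiguous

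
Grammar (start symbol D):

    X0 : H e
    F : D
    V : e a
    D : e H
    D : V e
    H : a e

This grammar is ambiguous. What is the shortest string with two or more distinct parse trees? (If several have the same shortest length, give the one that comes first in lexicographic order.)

length 3: e a e has 2 parse trees

Two derivations of e a e:
  D ⇒ e H ⇒ e a e
  D ⇒ V e ⇒ e a e

e a e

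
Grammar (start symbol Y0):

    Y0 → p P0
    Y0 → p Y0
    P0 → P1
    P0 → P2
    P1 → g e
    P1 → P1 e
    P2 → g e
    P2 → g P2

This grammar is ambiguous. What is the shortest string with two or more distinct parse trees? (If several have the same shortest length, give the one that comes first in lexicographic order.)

length 3: p g e has 2 parse trees

Two derivations of p g e:
  Y0 ⇒ p P0 ⇒ p P1 ⇒ p g e
  Y0 ⇒ p P0 ⇒ p P2 ⇒ p g e

p g e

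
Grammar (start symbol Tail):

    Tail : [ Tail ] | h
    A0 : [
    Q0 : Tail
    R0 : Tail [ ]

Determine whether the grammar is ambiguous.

Only Tail is reachable from Tail; ignoring the rest: L(Tail) is { openⁿ atom closeⁿ : n ≥ 0 }. The bracket depth fixes n, and the derivation is forced at every step.

Unambiguous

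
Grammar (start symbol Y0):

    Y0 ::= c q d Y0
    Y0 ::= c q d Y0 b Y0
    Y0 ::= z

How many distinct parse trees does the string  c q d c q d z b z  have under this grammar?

Parse trees for c q d c q d z b z:
  [Y0 c q d [Y0 c q d [Y0 z] b [Y0 z]]]
  [Y0 c q d [Y0 c q d [Y0 z]] b [Y0 z]]

2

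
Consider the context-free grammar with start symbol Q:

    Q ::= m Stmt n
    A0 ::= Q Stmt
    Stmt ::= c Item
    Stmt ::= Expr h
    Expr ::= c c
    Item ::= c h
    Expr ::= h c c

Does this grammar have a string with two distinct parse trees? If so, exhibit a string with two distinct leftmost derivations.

Witness: m c c h n

Derivation 1: Q ⇒ m Stmt n ⇒ m c Item n ⇒ m c c h n
Derivation 2: Q ⇒ m Stmt n ⇒ m Expr h n ⇒ m c c h n

Two distinct leftmost derivations for the same string.

Ambiguous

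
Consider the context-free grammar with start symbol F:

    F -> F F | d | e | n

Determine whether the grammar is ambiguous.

Ambiguous

Witness: d d d

Derivation 1: F ⇒ F F ⇒ F F F ⇒ d F F ⇒ d d F ⇒ d d d
Derivation 2: F ⇒ F F ⇒ d F ⇒ d F F ⇒ d d F ⇒ d d d

Two distinct leftmost derivations for the same string.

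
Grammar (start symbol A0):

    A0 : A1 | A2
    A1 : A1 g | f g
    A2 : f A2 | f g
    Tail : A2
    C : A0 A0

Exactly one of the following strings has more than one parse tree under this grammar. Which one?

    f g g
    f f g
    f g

f g

f g g: 1 tree
f f g: 1 tree
f g: 2 trees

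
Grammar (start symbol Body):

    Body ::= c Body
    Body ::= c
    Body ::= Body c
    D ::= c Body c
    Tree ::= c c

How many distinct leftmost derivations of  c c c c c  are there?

16

Parse trees for c c c c c (showing first 6 of 16):
  [Body c [Body c [Body c [Body c [Body c]]]]]
  [Body c [Body c [Body c [Body [Body c] c]]]]
  [Body c [Body c [Body [Body c [Body c]] c]]]
  [Body c [Body c [Body [Body [Body c] c] c]]]
  [Body c [Body [Body c [Body c [Body c]]] c]]
  [Body c [Body [Body c [Body [Body c] c]] c]]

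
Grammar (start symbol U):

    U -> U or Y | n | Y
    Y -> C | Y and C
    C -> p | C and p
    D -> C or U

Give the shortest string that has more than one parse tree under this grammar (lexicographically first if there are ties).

length 1: no string has ≥2 trees
length 3: p and p has 2 parse trees

Two derivations of p and p:
  U ⇒ Y ⇒ C ⇒ C and p ⇒ p and p
  U ⇒ Y ⇒ Y and C ⇒ C and C ⇒ p and C ⇒ p and p

p and p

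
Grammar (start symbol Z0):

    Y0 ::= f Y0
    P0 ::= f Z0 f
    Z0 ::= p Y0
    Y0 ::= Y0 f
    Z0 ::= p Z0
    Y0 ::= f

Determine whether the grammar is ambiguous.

Witness: p f f

Derivation 1: Z0 ⇒ p Y0 ⇒ p f Y0 ⇒ p f f
Derivation 2: Z0 ⇒ p Y0 ⇒ p Y0 f ⇒ p f f

Two distinct leftmost derivations for the same string.

Ambiguous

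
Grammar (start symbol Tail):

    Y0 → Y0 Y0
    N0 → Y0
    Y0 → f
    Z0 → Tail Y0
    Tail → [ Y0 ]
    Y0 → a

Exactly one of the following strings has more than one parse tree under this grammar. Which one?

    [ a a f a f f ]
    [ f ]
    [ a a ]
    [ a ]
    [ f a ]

[ a a f a f f ]: 42 trees
[ f ]: 1 tree
[ a a ]: 1 tree
[ a ]: 1 tree
[ f a ]: 1 tree

[ a a f a f f ]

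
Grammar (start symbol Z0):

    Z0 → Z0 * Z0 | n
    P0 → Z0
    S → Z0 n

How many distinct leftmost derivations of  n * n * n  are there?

Parse trees for n * n * n:
  [Z0 [Z0 n] * [Z0 [Z0 n] * [Z0 n]]]
  [Z0 [Z0 [Z0 n] * [Z0 n]] * [Z0 n]]

2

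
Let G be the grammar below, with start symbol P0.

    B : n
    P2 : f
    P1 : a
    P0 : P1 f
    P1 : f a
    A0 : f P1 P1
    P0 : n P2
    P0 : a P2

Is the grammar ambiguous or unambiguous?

Witness: a f

Derivation 1: P0 ⇒ P1 f ⇒ a f
Derivation 2: P0 ⇒ a P2 ⇒ a f

Two distinct leftmost derivations for the same string.

Ambiguous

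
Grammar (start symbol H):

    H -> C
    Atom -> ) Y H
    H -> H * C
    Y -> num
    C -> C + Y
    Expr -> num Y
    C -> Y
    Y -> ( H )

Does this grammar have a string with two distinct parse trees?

Unambiguous

Only H, C, Y are reachable from H; ignoring the rest: The grammar is stratified — H handles '*' (left-recursive), C handles '+', Y atoms. Each operator has a fixed associativity and precedence level, so every string has one parse.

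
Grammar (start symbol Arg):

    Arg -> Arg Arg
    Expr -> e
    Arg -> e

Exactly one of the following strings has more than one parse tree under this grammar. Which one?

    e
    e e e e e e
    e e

e e e e e e

e: 1 tree
e e e e e e: 42 trees
e e: 1 tree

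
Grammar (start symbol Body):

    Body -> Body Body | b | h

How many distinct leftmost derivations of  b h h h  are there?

5

Parse trees for b h h h:
  [Body [Body b] [Body [Body h] [Body [Body h] [Body h]]]]
  [Body [Body b] [Body [Body [Body h] [Body h]] [Body h]]]
  [Body [Body [Body b] [Body h]] [Body [Body h] [Body h]]]
  [Body [Body [Body b] [Body [Body h] [Body h]]] [Body h]]
  [Body [Body [Body [Body b] [Body h]] [Body h]] [Body h]]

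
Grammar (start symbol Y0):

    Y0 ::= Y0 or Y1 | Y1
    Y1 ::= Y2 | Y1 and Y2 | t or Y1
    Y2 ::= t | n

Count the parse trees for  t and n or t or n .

Parse trees for t and n or t or n:
  [Y0 [Y0 [Y1 [Y1 [Y2 t]] and [Y2 n]]] or [Y1 t or [Y1 [Y2 n]]]]
  [Y0 [Y0 [Y0 [Y1 [Y1 [Y2 t]] and [Y2 n]]] or [Y1 [Y2 t]]] or [Y1 [Y2 n]]]

2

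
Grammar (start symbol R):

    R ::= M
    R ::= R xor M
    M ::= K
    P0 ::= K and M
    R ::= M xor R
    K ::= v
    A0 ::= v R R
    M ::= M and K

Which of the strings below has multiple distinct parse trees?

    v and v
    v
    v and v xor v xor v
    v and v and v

v and v: 1 tree
v: 1 tree
v and v xor v xor v: 4 trees
v and v and v: 1 tree

v and v xor v xor v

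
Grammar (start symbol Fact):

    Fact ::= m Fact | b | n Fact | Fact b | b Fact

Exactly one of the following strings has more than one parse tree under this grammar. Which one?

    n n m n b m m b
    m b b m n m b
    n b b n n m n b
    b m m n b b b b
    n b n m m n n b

n n m n b m m b: 1 tree
m b b m n m b: 1 tree
n b b n n m n b: 1 tree
b m m n b b b b: 64 trees
n b n m m n n b: 1 tree

b m m n b b b b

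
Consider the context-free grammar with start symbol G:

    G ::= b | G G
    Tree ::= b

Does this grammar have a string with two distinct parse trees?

Witness: b b b

Derivation 1: G ⇒ G G ⇒ b G ⇒ b G G ⇒ b b G ⇒ b b b
Derivation 2: G ⇒ G G ⇒ G G G ⇒ b G G ⇒ b b G ⇒ b b b

Two distinct leftmost derivations for the same string.

Ambiguous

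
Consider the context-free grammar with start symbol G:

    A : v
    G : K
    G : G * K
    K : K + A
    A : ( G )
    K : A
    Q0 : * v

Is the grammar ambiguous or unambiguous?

Only G, K, A are reachable from G; ignoring the rest: G → G * K | K  ;  K → K + A | A  — a left-associative chain with A at the bottom. Each string factors uniquely by precedence.

Unambiguous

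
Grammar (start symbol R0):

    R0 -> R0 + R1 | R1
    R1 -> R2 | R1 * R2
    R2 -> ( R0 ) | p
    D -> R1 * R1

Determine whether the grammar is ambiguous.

Unambiguous

Only R0, R1, R2 are reachable from R0; ignoring the rest: This is a standard precedence ladder (R0 over R1 over R2), with each level left-recursive on its own operator ('+' at R0, '*' at R1). That structure is LR(1), hence unambiguous.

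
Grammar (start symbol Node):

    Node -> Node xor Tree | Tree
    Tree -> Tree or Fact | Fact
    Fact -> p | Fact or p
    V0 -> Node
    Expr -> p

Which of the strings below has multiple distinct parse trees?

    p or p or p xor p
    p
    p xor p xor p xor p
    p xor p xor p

p or p or p xor p: 4 trees
p: 1 tree
p xor p xor p xor p: 1 tree
p xor p xor p: 1 tree

p or p or p xor p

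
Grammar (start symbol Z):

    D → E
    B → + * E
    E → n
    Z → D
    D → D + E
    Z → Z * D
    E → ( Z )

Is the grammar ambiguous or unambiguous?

Unambiguous

Only Z, D, E are reachable from Z; ignoring the rest: Z → Z * D | D  ;  D → D + E | E  — a left-associative chain with E at the bottom. Each string factors uniquely by precedence.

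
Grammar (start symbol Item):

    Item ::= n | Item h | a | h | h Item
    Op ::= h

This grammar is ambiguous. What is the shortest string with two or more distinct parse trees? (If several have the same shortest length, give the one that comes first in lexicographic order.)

h h

length 1: no string has ≥2 trees
length 2: h h has 2 parse trees

Two derivations of h h:
  Item ⇒ Item h ⇒ h h
  Item ⇒ h Item ⇒ h h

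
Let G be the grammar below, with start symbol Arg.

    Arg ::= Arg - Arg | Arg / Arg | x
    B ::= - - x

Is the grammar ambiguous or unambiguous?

Witness: x - x - x

Derivation 1: Arg ⇒ Arg - Arg ⇒ Arg - Arg - Arg ⇒ x - Arg - Arg ⇒ x - x - Arg ⇒ x - x - x
Derivation 2: Arg ⇒ Arg - Arg ⇒ x - Arg ⇒ x - Arg - Arg ⇒ x - x - Arg ⇒ x - x - x

Two distinct leftmost derivations for the same string.

Ambiguous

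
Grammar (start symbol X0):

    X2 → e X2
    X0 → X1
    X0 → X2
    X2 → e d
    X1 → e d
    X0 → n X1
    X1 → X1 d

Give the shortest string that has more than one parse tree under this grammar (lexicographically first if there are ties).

length 2: e d has 2 parse trees

Two derivations of e d:
  X0 ⇒ X1 ⇒ e d
  X0 ⇒ X2 ⇒ e d

e d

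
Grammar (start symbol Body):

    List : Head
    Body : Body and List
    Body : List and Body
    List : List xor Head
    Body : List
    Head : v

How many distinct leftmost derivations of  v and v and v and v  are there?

8

Parse trees for v and v and v and v:
  [Body [Body [Body [Body [List [Head v]]] and [List [Head v]]] and [List [Head v]]] and [List [Head v]]]
  [Body [Body [Body [List [Head v]] and [Body [List [Head v]]]] and [List [Head v]]] and [List [Head v]]]
  [Body [Body [List [Head v]] and [Body [Body [List [Head v]]] and [List [Head v]]]] and [List [Head v]]]
  [Body [Body [List [Head v]] and [Body [List [Head v]] and [Body [List [Head v]]]]] and [List [Head v]]]
  [Body [List [Head v]] and [Body [Body [Body [List [Head v]]] and [List [Head v]]] and [List [Head v]]]]
  [Body [List [Head v]] and [Body [Body [List [Head v]] and [Body [List [Head v]]]] and [List [Head v]]]]
  [Body [List [Head v]] and [Body [List [Head v]] and [Body [Body [List [Head v]]] and [List [Head v]]]]]
  [Body [List [Head v]] and [Body [List [Head v]] and [Body [List [Head v]] and [Body [List [Head v]]]]]]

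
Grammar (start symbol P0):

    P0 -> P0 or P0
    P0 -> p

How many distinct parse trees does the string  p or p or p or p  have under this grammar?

5

Parse trees for p or p or p or p:
  [P0 [P0 p] or [P0 [P0 p] or [P0 [P0 p] or [P0 p]]]]
  [P0 [P0 p] or [P0 [P0 [P0 p] or [P0 p]] or [P0 p]]]
  [P0 [P0 [P0 p] or [P0 p]] or [P0 [P0 p] or [P0 p]]]
  [P0 [P0 [P0 p] or [P0 [P0 p] or [P0 p]]] or [P0 p]]
  [P0 [P0 [P0 [P0 p] or [P0 p]] or [P0 p]] or [P0 p]]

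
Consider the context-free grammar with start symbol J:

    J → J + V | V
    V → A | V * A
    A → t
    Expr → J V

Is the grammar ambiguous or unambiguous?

Unambiguous

Only J, V, A are reachable from J; ignoring the rest: The grammar is stratified — J handles '+' (left-recursive), V handles '*', A atoms. Each operator has a fixed associativity and precedence level, so every string has one parse.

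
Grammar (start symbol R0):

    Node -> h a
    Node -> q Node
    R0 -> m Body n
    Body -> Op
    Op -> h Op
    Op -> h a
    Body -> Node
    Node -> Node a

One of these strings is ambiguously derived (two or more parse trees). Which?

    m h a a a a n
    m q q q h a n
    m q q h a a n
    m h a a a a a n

m h a a a a n: 1 tree
m q q q h a n: 1 tree
m q q h a a n: 3 trees
m h a a a a a n: 1 tree

m q q h a a n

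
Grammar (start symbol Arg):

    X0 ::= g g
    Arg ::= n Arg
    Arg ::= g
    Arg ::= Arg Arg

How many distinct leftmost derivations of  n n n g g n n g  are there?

14

Parse trees for n n n g g n n g (showing first 6 of 14):
  [Arg n [Arg n [Arg n [Arg [Arg g] [Arg [Arg g] [Arg n [Arg n [Arg g]]]]]]]]
  [Arg n [Arg n [Arg n [Arg [Arg [Arg g] [Arg g]] [Arg n [Arg n [Arg g]]]]]]]
  [Arg n [Arg n [Arg [Arg n [Arg g]] [Arg [Arg g] [Arg n [Arg n [Arg g]]]]]]]
  [Arg n [Arg n [Arg [Arg n [Arg [Arg g] [Arg g]]] [Arg n [Arg n [Arg g]]]]]]
  [Arg n [Arg n [Arg [Arg [Arg n [Arg g]] [Arg g]] [Arg n [Arg n [Arg g]]]]]]
  [Arg n [Arg [Arg n [Arg n [Arg g]]] [Arg [Arg g] [Arg n [Arg n [Arg g]]]]]]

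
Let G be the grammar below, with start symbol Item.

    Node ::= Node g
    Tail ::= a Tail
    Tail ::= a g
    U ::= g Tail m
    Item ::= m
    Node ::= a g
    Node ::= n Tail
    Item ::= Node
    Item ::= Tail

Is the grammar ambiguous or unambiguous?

Witness: a g

Derivation 1: Item ⇒ Node ⇒ a g
Derivation 2: Item ⇒ Tail ⇒ a g

Two distinct leftmost derivations for the same string.

Ambiguous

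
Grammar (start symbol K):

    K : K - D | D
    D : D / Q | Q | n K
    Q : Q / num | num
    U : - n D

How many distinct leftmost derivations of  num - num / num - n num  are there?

2

Parse trees for num - num / num - n num:
  [K [K [K [D [Q num]]] - [D [D [Q num]] / [Q num]]] - [D n [K [D [Q num]]]]]
  [K [K [K [D [Q num]]] - [D [Q [Q num] / num]]] - [D n [K [D [Q num]]]]]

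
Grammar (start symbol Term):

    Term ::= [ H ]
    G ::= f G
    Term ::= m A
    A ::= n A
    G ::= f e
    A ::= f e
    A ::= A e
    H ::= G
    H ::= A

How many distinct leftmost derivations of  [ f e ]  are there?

2

Parse trees for [ f e ]:
  [Term [ [H [G f e]] ]]
  [Term [ [H [A f e]] ]]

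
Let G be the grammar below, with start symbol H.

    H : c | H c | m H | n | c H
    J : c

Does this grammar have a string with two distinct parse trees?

Ambiguous

Witness: c c

Derivation 1: H ⇒ H c ⇒ c c
Derivation 2: H ⇒ c H ⇒ c c

Two distinct leftmost derivations for the same string.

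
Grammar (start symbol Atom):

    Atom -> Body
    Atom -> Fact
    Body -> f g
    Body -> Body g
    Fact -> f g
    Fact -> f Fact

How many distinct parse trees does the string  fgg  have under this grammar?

1

Parse trees for fgg:
  [Atom [Body [Body f g] g]]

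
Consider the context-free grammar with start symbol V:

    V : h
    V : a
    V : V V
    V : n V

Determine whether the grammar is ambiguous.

Ambiguous

Witness: a a a

Derivation 1: V ⇒ V V ⇒ a V ⇒ a V V ⇒ a a V ⇒ a a a
Derivation 2: V ⇒ V V ⇒ V V V ⇒ a V V ⇒ a a V ⇒ a a a

Two distinct leftmost derivations for the same string.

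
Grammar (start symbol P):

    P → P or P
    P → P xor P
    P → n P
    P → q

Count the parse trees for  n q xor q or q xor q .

Parse trees for n q xor q or q xor q (showing first 6 of 14):
  [P [P [P n [P q]] xor [P q]] or [P [P q] xor [P q]]]
  [P [P n [P [P q] xor [P q]]] or [P [P q] xor [P q]]]
  [P [P n [P q]] xor [P [P q] or [P [P q] xor [P q]]]]
  [P [P n [P q]] xor [P [P [P q] or [P q]] xor [P q]]]
  [P [P [P [P n [P q]] xor [P q]] or [P q]] xor [P q]]
  [P [P [P n [P [P q] xor [P q]]] or [P q]] xor [P q]]

14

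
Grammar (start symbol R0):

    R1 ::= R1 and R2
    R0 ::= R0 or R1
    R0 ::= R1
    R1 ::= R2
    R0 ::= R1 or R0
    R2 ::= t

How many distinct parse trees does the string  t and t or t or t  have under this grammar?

4

Parse trees for t and t or t or t:
  [R0 [R0 [R0 [R1 [R1 [R2 t]] and [R2 t]]] or [R1 [R2 t]]] or [R1 [R2 t]]]
  [R0 [R0 [R1 [R1 [R2 t]] and [R2 t]] or [R0 [R1 [R2 t]]]] or [R1 [R2 t]]]
  [R0 [R1 [R1 [R2 t]] and [R2 t]] or [R0 [R0 [R1 [R2 t]]] or [R1 [R2 t]]]]
  [R0 [R1 [R1 [R2 t]] and [R2 t]] or [R0 [R1 [R2 t]] or [R0 [R1 [R2 t]]]]]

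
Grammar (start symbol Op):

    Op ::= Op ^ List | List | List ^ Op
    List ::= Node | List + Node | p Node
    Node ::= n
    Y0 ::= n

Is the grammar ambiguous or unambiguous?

Witness: n ^ n

Derivation 1: Op ⇒ Op ^ List ⇒ List ^ List ⇒ Node ^ List ⇒ n ^ List ⇒ n ^ Node ⇒ n ^ n
Derivation 2: Op ⇒ List ^ Op ⇒ Node ^ Op ⇒ n ^ Op ⇒ n ^ List ⇒ n ^ Node ⇒ n ^ n

Two distinct leftmost derivations for the same string.

Ambiguous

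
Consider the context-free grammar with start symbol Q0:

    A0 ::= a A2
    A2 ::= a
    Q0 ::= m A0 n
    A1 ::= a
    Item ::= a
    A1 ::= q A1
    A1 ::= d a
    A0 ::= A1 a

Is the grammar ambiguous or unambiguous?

Ambiguous

Witness: m a a n

Derivation 1: Q0 ⇒ m A0 n ⇒ m a A2 n ⇒ m a a n
Derivation 2: Q0 ⇒ m A0 n ⇒ m A1 a n ⇒ m a a n

Two distinct leftmost derivations for the same string.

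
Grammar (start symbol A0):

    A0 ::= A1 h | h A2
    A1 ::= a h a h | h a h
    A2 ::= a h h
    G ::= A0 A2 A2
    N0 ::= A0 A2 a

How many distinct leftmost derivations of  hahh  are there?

Parse trees for hahh:
  [A0 [A1 h a h] h]
  [A0 h [A2 a h h]]

2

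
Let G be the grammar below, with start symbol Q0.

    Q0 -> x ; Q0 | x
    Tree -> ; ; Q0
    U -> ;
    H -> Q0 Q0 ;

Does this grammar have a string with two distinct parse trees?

(Tree, U, H are unreachable from Q0, so their rules don't affect L(Q0).) Right-recursive list with a separator: after each atom, whether the separator follows determines the rule. One parse per string.

Unambiguous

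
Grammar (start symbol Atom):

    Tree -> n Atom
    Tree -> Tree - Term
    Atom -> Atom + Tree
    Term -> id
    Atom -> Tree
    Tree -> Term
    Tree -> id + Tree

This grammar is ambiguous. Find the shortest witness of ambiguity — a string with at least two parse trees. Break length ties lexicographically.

length 1: no string has ≥2 trees
length 2: no string has ≥2 trees
length 3: id + id has 2 parse trees

Two derivations of id + id:
  Atom ⇒ Atom + Tree ⇒ Tree + Tree ⇒ Term + Tree ⇒ id + Tree ⇒ id + Term ⇒ id + id
  Atom ⇒ Tree ⇒ id + Tree ⇒ id + Term ⇒ id + id

id + id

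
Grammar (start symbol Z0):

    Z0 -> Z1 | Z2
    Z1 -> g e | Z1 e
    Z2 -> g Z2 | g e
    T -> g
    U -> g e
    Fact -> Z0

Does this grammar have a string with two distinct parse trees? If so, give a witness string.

Witness: g e

Derivation 1: Z0 ⇒ Z1 ⇒ g e
Derivation 2: Z0 ⇒ Z2 ⇒ g e

Two distinct leftmost derivations for the same string.

Ambiguous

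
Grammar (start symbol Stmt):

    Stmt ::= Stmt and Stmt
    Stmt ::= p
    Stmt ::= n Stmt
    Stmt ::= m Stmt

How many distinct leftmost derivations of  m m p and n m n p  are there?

3

Parse trees for m m p and n m n p:
  [Stmt [Stmt m [Stmt m [Stmt p]]] and [Stmt n [Stmt m [Stmt n [Stmt p]]]]]
  [Stmt m [Stmt [Stmt m [Stmt p]] and [Stmt n [Stmt m [Stmt n [Stmt p]]]]]]
  [Stmt m [Stmt m [Stmt [Stmt p] and [Stmt n [Stmt m [Stmt n [Stmt p]]]]]]]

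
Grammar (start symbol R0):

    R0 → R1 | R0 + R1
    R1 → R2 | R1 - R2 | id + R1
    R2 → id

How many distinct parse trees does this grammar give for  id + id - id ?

Parse trees for id + id - id:
  [R0 [R1 [R1 id + [R1 [R2 id]]] - [R2 id]]]
  [R0 [R1 id + [R1 [R1 [R2 id]] - [R2 id]]]]
  [R0 [R0 [R1 [R2 id]]] + [R1 [R1 [R2 id]] - [R2 id]]]

3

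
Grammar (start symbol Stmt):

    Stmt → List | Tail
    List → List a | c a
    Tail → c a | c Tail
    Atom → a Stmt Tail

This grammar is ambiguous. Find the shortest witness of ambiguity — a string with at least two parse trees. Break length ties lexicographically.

c a

length 2: c a has 2 parse trees

Two derivations of c a:
  Stmt ⇒ List ⇒ c a
  Stmt ⇒ Tail ⇒ c a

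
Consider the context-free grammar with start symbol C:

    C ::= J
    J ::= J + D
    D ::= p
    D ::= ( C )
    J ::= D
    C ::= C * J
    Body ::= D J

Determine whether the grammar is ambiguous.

Unambiguous

Only C, J, D are reachable from C; ignoring the rest: This is a standard precedence ladder (C over J over D), with each level left-recursive on its own operator ('*' at C, '+' at J). That structure is LR(1), hence unambiguous.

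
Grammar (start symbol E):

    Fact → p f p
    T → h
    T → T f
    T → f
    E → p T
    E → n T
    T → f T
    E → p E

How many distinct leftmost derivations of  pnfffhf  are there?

Parse trees for pnfffhf:
  [E p [E n [T [T f [T f [T f [T h]]]] f]]]
  [E p [E n [T f [T [T f [T f [T h]]] f]]]]
  [E p [E n [T f [T f [T [T f [T h]] f]]]]]
  [E p [E n [T f [T f [T f [T [T h] f]]]]]]

4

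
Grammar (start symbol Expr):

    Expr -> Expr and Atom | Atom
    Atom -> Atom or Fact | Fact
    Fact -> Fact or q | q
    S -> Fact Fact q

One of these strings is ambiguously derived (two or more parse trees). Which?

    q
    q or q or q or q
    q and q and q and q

q or q or q or q

q: 1 tree
q or q or q or q: 8 trees
q and q and q and q: 1 tree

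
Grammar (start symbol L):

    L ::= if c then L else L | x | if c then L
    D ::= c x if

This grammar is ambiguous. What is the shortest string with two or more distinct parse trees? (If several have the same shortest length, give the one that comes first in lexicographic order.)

if c then if c then x else x

length 1: no string has ≥2 trees
length 4: no string has ≥2 trees
length 6: no string has ≥2 trees
length 7: no string has ≥2 trees
length 9: if c then if c then x else x has 2 parse trees

Two derivations of if c then if c then x else x:
  L ⇒ if c then L else L ⇒ if c then if c then L else L ⇒ if c then if c then x else L ⇒ if c then if c then x else x
  L ⇒ if c then L ⇒ if c then if c then L else L ⇒ if c then if c then x else L ⇒ if c then if c then x else x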